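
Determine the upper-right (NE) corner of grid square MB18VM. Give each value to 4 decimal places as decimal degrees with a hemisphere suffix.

71.4583° S, 63.8333° E

Field M=12, B=1: +12·20° lon, +1·10° lat → SW at lon 60°, lat -80°.
Square 1, 8: +1·2° lon, +8·1° lat → SW at lon 62°, lat -72°.
Subsquare v=21, m=12: +21·0.0833333° lon, +12·0.0416667° lat → SW at lon 63.75°, lat -71.5°.
Cell spans 0.0833333° lon × 0.0416667° lat. NE corner is SW corner plus one full cell.
latitude 71.4583° S, longitude 63.8333° E.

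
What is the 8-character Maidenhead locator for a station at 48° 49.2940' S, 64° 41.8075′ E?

Add 180° to longitude and 90° to latitude: 244.69679, 41.17843.
Field: lon ⌊244.69679/20⌋ = 12 → M; lat ⌊41.17843/10⌋ = 4 → E.
Square: lon ⌊4.69679/2⌋ = 2; lat ⌊1.17843/1⌋ = 1.
Subsquare: lon ⌊0.69679/0.0833333⌋ = 8 → i; lat ⌊0.17843/0.0416667⌋ = 4 → e.
Extended square: lon ⌊0.03013/0.00833333⌋ = 3; lat ⌊0.01177/0.00416667⌋ = 2.

ME21ie32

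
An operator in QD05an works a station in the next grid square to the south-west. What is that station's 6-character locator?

PD95xm

Longitude subsquare a = 0; −1 → -1, wraps to 23 = x, carry into square.
Longitude square 0; −1 → -1, wraps to 9, carry into field.
Longitude field Q = 16; −1 → 15 = P.
Latitude subsquare n = 13; −1 → 12 = m.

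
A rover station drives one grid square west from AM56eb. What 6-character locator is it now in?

AM56db

Longitude subsquare e = 4; −1 → 3 = d.
The latitude characters are unchanged.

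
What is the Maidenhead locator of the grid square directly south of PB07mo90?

Latitude extended square 0; −1 → -1, wraps to 9, carry into subsquare.
Latitude subsquare o = 14; −1 → 13 = n.
The longitude characters are unchanged.

PB07mn99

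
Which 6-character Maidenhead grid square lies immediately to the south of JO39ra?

JO38rx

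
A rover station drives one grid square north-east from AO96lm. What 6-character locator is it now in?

AO96mn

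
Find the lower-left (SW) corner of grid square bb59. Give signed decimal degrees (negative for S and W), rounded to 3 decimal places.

-71.000, -150.000

Field B=1, B=1: +1·20° lon, +1·10° lat → SW at lon -160°, lat -80°.
Square 5, 9: +5·2° lon, +9·1° lat → SW at lon -150°, lat -71°.
latitude -71.000, longitude -150.000.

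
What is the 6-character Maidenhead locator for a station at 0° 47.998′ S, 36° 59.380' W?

HI19me

Shift to the Maidenhead origin (180°W, 90°S): lon 143.0103, lat 89.2000.
Field (20°×10°, letters A–R): lon ⌊143.0103/20⌋ = 7 → H; lat ⌊89.2000/10⌋ = 8 → I.
Square (2°×1°, digits 0–9): lon ⌊3.0103/2⌋ = 1; lat ⌊9.2000/1⌋ = 9.
Subsquare (5′×2.5′, letters a–x): lon ⌊1.0103/0.0833333⌋ = 12 → m; lat ⌊0.2000/0.0416667⌋ = 4 → e.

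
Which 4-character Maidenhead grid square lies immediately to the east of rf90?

AF00

Longitude square 9; +1 → 10, wraps to 0, carry into field.
Longitude field R = 17; +1 → 18, wraps to 0 = A, wrapping around the antimeridian.
The latitude characters are unchanged.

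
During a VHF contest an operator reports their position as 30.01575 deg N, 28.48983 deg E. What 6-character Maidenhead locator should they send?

Shift to the Maidenhead origin (180°W, 90°S): lon 208.4898, lat 120.0157.
Field: lon ⌊208.4898/20⌋ = 10 → K; lat ⌊120.0157/10⌋ = 12 → M.
Square: lon ⌊8.4898/2⌋ = 4; lat ⌊0.0157/1⌋ = 0.
Subsquare: lon ⌊0.4898/0.0833333⌋ = 5 → f; lat ⌊0.0157/0.0416667⌋ = 0 → a.

KM40fa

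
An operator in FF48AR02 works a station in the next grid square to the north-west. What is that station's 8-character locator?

FF38xr93

Longitude extended square 0; −1 → -1, wraps to 9, carry into subsquare.
Longitude subsquare a = 0; −1 → -1, wraps to 23 = x, carry into square.
Longitude square 4; −1 → 3.
Latitude extended square 2; +1 → 3.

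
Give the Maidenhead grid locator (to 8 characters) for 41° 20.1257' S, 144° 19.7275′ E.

QE28dp99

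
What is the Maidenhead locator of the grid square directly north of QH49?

QI40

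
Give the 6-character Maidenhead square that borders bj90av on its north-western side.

Longitude subsquare a = 0; −1 → -1, wraps to 23 = x, carry into square.
Longitude square 9; −1 → 8.
Latitude subsquare v = 21; +1 → 22 = w.

BJ80xw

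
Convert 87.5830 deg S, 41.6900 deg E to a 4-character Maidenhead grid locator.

Offset from 180°W / 90°S: lon 221.69°, lat 2.42°.
Field: 221.69/20 → 11 → L, 2.42/10 → 0 → A; chars LA.
Square: 1.69/2 → 0, 2.42/1 → 2; chars 02.

LA02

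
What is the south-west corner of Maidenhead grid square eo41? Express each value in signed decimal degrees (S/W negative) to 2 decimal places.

51.00, -92.00

Field E=4, O=14: +4·20° lon, +14·10° lat → SW at lon -100°, lat 50°.
Square 4, 1: +4·2° lon, +1·1° lat → SW at lon -92°, lat 51°.
latitude 51.00, longitude -92.00.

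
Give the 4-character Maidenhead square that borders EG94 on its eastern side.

Longitude square 9; +1 → 10, wraps to 0, carry into field.
Longitude field E = 4; +1 → 5 = F.
The latitude characters are unchanged.

FG04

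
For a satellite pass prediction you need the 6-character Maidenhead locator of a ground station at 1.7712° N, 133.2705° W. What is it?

Shift to the Maidenhead origin (180°W, 90°S): lon 46.7295, lat 91.7712.
Field (20°×10°, letters A–R): lon ⌊46.7295/20⌋ = 2 → C; lat ⌊91.7712/10⌋ = 9 → J.
Square (2°×1°, digits 0–9): lon ⌊6.7295/2⌋ = 3; lat ⌊1.7712/1⌋ = 1.
Subsquare (5′×2.5′, letters a–x): lon ⌊0.7295/0.0833333⌋ = 8 → i; lat ⌊0.7712/0.0416667⌋ = 18 → s.

CJ31is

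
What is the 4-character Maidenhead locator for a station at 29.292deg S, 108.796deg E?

OG40

Offset from 180°W / 90°S: lon 288.80°, lat 60.71°.
Field (20°×10°, letters A–R): lon ⌊288.80/20⌋ = 14 → O; lat ⌊60.71/10⌋ = 6 → G.
Square (2°×1°, digits 0–9): lon ⌊8.80/2⌋ = 4; lat ⌊0.71/1⌋ = 0.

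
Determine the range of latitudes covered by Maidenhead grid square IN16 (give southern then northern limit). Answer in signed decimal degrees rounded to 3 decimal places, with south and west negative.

Field I=8, N=13: +8·20° lon, +13·10° lat → SW at lon -20°, lat 40°.
Square 1, 6: +1·2° lon, +6·1° lat → SW at lon -18°, lat 46°.
Cell spans 2° lon × 1° lat.
south 46.000, north 47.000.

46.000, 47.000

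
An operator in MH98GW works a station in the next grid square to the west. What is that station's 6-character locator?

Longitude subsquare g = 6; −1 → 5 = f.
The latitude characters are unchanged.

MH98fw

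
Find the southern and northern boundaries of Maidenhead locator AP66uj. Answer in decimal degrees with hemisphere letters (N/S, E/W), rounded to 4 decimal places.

Field A=0, P=15: +0·20° lon, +15·10° lat → SW at lon -180°, lat 60°.
Square 6, 6: +6·2° lon, +6·1° lat → SW at lon -168°, lat 66°.
Subsquare u=20, j=9: +20·0.0833333° lon, +9·0.0416667° lat → SW at lon -166.333°, lat 66.375°.
Cell spans 0.0833333° lon × 0.0416667° lat.
south 66.3750° N, north 66.4167° N.

66.3750° N, 66.4167° N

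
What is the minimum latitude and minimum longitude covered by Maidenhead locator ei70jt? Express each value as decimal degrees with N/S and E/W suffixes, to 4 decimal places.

Field E=4, I=8: +4·20° lon, +8·10° lat → SW at lon -100°, lat -10°.
Square 7, 0: +7·2° lon, +0·1° lat → SW at lon -86°, lat -10°.
Subsquare j=9, t=19: +9·0.0833333° lon, +19·0.0416667° lat → SW at lon -85.25°, lat -9.20833°.
latitude 9.2083° S, longitude 85.2500° W.

9.2083° S, 85.2500° W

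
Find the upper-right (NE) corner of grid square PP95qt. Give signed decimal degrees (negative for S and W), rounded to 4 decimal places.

Field P=15, P=15: +15·20° lon, +15·10° lat → SW at lon 120°, lat 60°.
Square 9, 5: +9·2° lon, +5·1° lat → SW at lon 138°, lat 65°.
Subsquare q=16, t=19: +16·0.0833333° lon, +19·0.0416667° lat → SW at lon 139.333°, lat 65.7917°.
Cell spans 0.0833333° lon × 0.0416667° lat. NE corner is SW corner plus one full cell.
latitude 65.8333, longitude 139.4167.

65.8333, 139.4167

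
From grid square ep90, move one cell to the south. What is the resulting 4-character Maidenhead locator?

Latitude square 0; −1 → -1, wraps to 9, carry into field.
Latitude field P = 15; −1 → 14 = O.
The longitude characters are unchanged.

EO99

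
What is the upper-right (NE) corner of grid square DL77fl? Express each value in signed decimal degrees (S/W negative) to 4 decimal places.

27.5000, -105.5000

Field D=3, L=11: +3·20° lon, +11·10° lat → SW at lon -120°, lat 20°.
Square 7, 7: +7·2° lon, +7·1° lat → SW at lon -106°, lat 27°.
Subsquare f=5, l=11: +5·0.0833333° lon, +11·0.0416667° lat → SW at lon -105.583°, lat 27.4583°.
Cell spans 0.0833333° lon × 0.0416667° lat. NE corner is SW corner plus one full cell.
latitude 27.5000, longitude -105.5000.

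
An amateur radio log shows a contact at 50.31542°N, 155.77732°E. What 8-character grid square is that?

QO70vh35

Add 180° to longitude and 90° to latitude: 335.77732, 140.31542.
Field: 335.77732/20 → 16 → Q, 140.31542/10 → 14 → O; chars QO.
Square: 15.77732/2 → 7, 0.31542/1 → 0; chars 70.
Subsquare: 1.77732/0.0833333 → 21 → v, 0.31542/0.0416667 → 7 → h; chars vh.
Extended square: 0.02732/0.00833333 → 3, 0.02375/0.00416667 → 5; chars 35.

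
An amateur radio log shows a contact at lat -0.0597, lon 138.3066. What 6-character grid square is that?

Offset from 180°W / 90°S: lon 318.3066°, lat 89.9403°.
Field (20°×10°, letters A–R): 318.3066/20 → 15 → P, 89.9403/10 → 8 → I; chars PI.
Square (2°×1°, digits 0–9): 18.3066/2 → 9, 9.9403/1 → 9; chars 99.
Subsquare (5′×2.5′, letters a–x): 0.3066/0.0833333 → 3 → d, 0.9403/0.0416667 → 22 → w; chars dw.

PI99dw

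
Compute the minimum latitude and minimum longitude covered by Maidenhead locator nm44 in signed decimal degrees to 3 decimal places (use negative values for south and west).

Field N=13, M=12: +13·20° lon, +12·10° lat → SW at lon 80°, lat 30°.
Square 4, 4: +4·2° lon, +4·1° lat → SW at lon 88°, lat 34°.
latitude 34.000, longitude 88.000.

34.000, 88.000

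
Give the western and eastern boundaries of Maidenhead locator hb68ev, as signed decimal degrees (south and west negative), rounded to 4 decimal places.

-27.6667, -27.5833

Field H=7, B=1: +7·20° lon, +1·10° lat → SW at lon -40°, lat -80°.
Square 6, 8: +6·2° lon, +8·1° lat → SW at lon -28°, lat -72°.
Subsquare e=4, v=21: +4·0.0833333° lon, +21·0.0416667° lat → SW at lon -27.6667°, lat -71.125°.
Cell spans 0.0833333° lon × 0.0416667° lat.
west -27.6667, east -27.5833.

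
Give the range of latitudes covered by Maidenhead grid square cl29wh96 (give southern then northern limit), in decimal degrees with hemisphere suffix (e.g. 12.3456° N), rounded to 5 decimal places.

29.31667° N, 29.32083° N

Field C=2, L=11: +2·20° lon, +11·10° lat → SW at lon -140°, lat 20°.
Square 2, 9: +2·2° lon, +9·1° lat → SW at lon -136°, lat 29°.
Subsquare w=22, h=7: +22·0.0833333° lon, +7·0.0416667° lat → SW at lon -134.167°, lat 29.2917°.
Extended square 9, 6: +9·0.00833333° lon, +6·0.00416667° lat → SW at lon -134.092°, lat 29.3167°.
Cell spans 0.00833333° lon × 0.00416667° lat.
south 29.31667° N, north 29.32083° N.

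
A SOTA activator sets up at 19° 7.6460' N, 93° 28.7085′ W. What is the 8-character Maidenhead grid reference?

Add 180° to longitude and 90° to latitude: 86.52152, 109.12743.
Field: lon ⌊86.52152/20⌋ = 4 → E; lat ⌊109.12743/10⌋ = 10 → K.
Square: lon ⌊6.52152/2⌋ = 3; lat ⌊9.12743/1⌋ = 9.
Subsquare: lon ⌊0.52152/0.0833333⌋ = 6 → g; lat ⌊0.12743/0.0416667⌋ = 3 → d.
Extended square: lon ⌊0.02152/0.00833333⌋ = 2; lat ⌊0.00243/0.00416667⌋ = 0.

EK39gd20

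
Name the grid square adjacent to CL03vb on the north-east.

Longitude subsquare v = 21; +1 → 22 = w.
Latitude subsquare b = 1; +1 → 2 = c.

CL03wc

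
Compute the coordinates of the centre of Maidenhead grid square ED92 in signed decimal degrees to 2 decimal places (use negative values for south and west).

-57.50, -81.00

Field E=4, D=3: +4·20° lon, +3·10° lat → SW at lon -100°, lat -60°.
Square 9, 2: +9·2° lon, +2·1° lat → SW at lon -82°, lat -58°.
Cell spans 2° lon × 1° lat. Centre is SW corner plus half of each.
latitude -57.50, longitude -81.00.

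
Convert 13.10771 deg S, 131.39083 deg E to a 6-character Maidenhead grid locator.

PH56qv

Shift to the Maidenhead origin (180°W, 90°S): lon 311.3908, lat 76.8923.
Field: lon ⌊311.3908/20⌋ = 15 → P; lat ⌊76.8923/10⌋ = 7 → H.
Square: lon ⌊11.3908/2⌋ = 5; lat ⌊6.8923/1⌋ = 6.
Subsquare: lon ⌊1.3908/0.0833333⌋ = 16 → q; lat ⌊0.8923/0.0416667⌋ = 21 → v.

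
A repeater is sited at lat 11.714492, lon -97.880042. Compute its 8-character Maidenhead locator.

EK11br41

Offset from 180°W / 90°S: lon 82.11996°, lat 101.71449°.
Field: 82.11996/20 → 4 → E, 101.71449/10 → 10 → K; chars EK.
Square: 2.11996/2 → 1, 1.71449/1 → 1; chars 11.
Subsquare: 0.11996/0.0833333 → 1 → b, 0.71449/0.0416667 → 17 → r; chars br.
Extended square: 0.03662/0.00833333 → 4, 0.00616/0.00416667 → 1; chars 41.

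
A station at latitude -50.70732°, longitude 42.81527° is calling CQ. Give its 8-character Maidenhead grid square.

LD19jh70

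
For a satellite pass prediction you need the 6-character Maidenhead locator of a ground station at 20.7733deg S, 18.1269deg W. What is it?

Shift to the Maidenhead origin (180°W, 90°S): lon 161.8731, lat 69.2267.
Field (20°×10°, letters A–R): lon ⌊161.8731/20⌋ = 8 → I; lat ⌊69.2267/10⌋ = 6 → G.
Square (2°×1°, digits 0–9): lon ⌊1.8731/2⌋ = 0; lat ⌊9.2267/1⌋ = 9.
Subsquare (5′×2.5′, letters a–x): lon ⌊1.8731/0.0833333⌋ = 22 → w; lat ⌊0.2267/0.0416667⌋ = 5 → f.

IG09wf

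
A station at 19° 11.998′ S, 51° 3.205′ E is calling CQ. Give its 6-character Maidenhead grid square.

Offset from 180°W / 90°S: lon 231.0534°, lat 70.8000°.
Field: 231.0534/20 → 11 → L, 70.8000/10 → 7 → H; chars LH.
Square: 11.0534/2 → 5, 0.8000/1 → 0; chars 50.
Subsquare: 1.0534/0.0833333 → 12 → m, 0.8000/0.0416667 → 19 → t; chars mt.

LH50mt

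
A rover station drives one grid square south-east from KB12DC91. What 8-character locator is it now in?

KB12ec00

Longitude extended square 9; +1 → 10, wraps to 0, carry into subsquare.
Longitude subsquare d = 3; +1 → 4 = e.
Latitude extended square 1; −1 → 0.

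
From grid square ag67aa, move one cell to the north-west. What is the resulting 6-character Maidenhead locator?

AG57xb

Longitude subsquare a = 0; −1 → -1, wraps to 23 = x, carry into square.
Longitude square 6; −1 → 5.
Latitude subsquare a = 0; +1 → 1 = b.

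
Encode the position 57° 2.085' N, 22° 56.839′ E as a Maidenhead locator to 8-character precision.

KO17la38

Offset from 180°W / 90°S: lon 202.94732°, lat 147.03475°.
Field: 202.94732/20 → 10 → K, 147.03475/10 → 14 → O; chars KO.
Square: 2.94732/2 → 1, 7.03475/1 → 7; chars 17.
Subsquare: 0.94732/0.0833333 → 11 → l, 0.03475/0.0416667 → 0 → a; chars la.
Extended square: 0.03065/0.00833333 → 3, 0.03475/0.00416667 → 8; chars 38.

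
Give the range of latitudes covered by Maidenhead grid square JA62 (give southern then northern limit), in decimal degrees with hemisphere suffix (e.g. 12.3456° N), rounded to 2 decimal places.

88.00° S, 87.00° S

Field J=9, A=0: +9·20° lon, +0·10° lat → SW at lon 0°, lat -90°.
Square 6, 2: +6·2° lon, +2·1° lat → SW at lon 12°, lat -88°.
Cell spans 2° lon × 1° lat.
south 88.00° S, north 87.00° S.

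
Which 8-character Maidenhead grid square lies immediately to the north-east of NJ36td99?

NJ36ue00

Longitude extended square 9; +1 → 10, wraps to 0, carry into subsquare.
Longitude subsquare t = 19; +1 → 20 = u.
Latitude extended square 9; +1 → 10, wraps to 0, carry into subsquare.
Latitude subsquare d = 3; +1 → 4 = e.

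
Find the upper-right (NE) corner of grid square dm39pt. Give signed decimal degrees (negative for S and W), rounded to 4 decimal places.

39.8333, -112.6667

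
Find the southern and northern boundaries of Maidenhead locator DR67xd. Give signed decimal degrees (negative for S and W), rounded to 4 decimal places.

87.1250, 87.1667

Field D=3, R=17: +3·20° lon, +17·10° lat → SW at lon -120°, lat 80°.
Square 6, 7: +6·2° lon, +7·1° lat → SW at lon -108°, lat 87°.
Subsquare x=23, d=3: +23·0.0833333° lon, +3·0.0416667° lat → SW at lon -106.083°, lat 87.125°.
Cell spans 0.0833333° lon × 0.0416667° lat.
south 87.1250, north 87.1667.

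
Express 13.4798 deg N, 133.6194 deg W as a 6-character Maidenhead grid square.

CK33el

Shift to the Maidenhead origin (180°W, 90°S): lon 46.3806, lat 103.4798.
Field: lon ⌊46.3806/20⌋ = 2 → C; lat ⌊103.4798/10⌋ = 10 → K.
Square: lon ⌊6.3806/2⌋ = 3; lat ⌊3.4798/1⌋ = 3.
Subsquare: lon ⌊0.3806/0.0833333⌋ = 4 → e; lat ⌊0.4798/0.0416667⌋ = 11 → l.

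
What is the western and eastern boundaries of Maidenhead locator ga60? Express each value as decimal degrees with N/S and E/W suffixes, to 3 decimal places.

48.000° W, 46.000° W

Field G=6, A=0: +6·20° lon, +0·10° lat → SW at lon -60°, lat -90°.
Square 6, 0: +6·2° lon, +0·1° lat → SW at lon -48°, lat -90°.
Cell spans 2° lon × 1° lat.
west 48.000° W, east 46.000° W.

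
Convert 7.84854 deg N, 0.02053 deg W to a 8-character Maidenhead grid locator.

Offset from 180°W / 90°S: lon 179.97947°, lat 97.84854°.
Field: lon ⌊179.97947/20⌋ = 8 → I; lat ⌊97.84854/10⌋ = 9 → J.
Square: lon ⌊19.97947/2⌋ = 9; lat ⌊7.84854/1⌋ = 7.
Subsquare: lon ⌊1.97947/0.0833333⌋ = 23 → x; lat ⌊0.84854/0.0416667⌋ = 20 → u.
Extended square: lon ⌊0.06280/0.00833333⌋ = 7; lat ⌊0.01521/0.00416667⌋ = 3.

IJ97xu73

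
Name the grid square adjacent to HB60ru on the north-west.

Longitude subsquare r = 17; −1 → 16 = q.
Latitude subsquare u = 20; +1 → 21 = v.

HB60qv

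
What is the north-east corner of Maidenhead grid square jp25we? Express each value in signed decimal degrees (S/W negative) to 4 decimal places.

65.2083, 5.9167

Field J=9, P=15: +9·20° lon, +15·10° lat → SW at lon 0°, lat 60°.
Square 2, 5: +2·2° lon, +5·1° lat → SW at lon 4°, lat 65°.
Subsquare w=22, e=4: +22·0.0833333° lon, +4·0.0416667° lat → SW at lon 5.83333°, lat 65.1667°.
Cell spans 0.0833333° lon × 0.0416667° lat. NE corner is SW corner plus one full cell.
latitude 65.2083, longitude 5.9167.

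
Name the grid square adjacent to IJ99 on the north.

Latitude square 9; +1 → 10, wraps to 0, carry into field.
Latitude field J = 9; +1 → 10 = K.
The longitude characters are unchanged.

IK90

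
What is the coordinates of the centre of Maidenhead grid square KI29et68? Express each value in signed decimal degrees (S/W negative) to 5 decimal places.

Field K=10, I=8: +10·20° lon, +8·10° lat → SW at lon 20°, lat -10°.
Square 2, 9: +2·2° lon, +9·1° lat → SW at lon 24°, lat -1°.
Subsquare e=4, t=19: +4·0.0833333° lon, +19·0.0416667° lat → SW at lon 24.3333°, lat -0.208333°.
Extended square 6, 8: +6·0.00833333° lon, +8·0.00416667° lat → SW at lon 24.3833°, lat -0.175°.
Cell spans 0.00833333° lon × 0.00416667° lat. Centre is SW corner plus half of each.
latitude -0.17292, longitude 24.38750.

-0.17292, 24.38750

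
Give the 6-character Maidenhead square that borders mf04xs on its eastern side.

MF14as

Longitude subsquare x = 23; +1 → 24, wraps to 0 = a, carry into square.
Longitude square 0; +1 → 1.
The latitude characters are unchanged.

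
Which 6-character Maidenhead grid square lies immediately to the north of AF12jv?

AF12jw

Latitude subsquare v = 21; +1 → 22 = w.
The longitude characters are unchanged.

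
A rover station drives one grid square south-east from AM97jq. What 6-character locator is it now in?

Longitude subsquare j = 9; +1 → 10 = k.
Latitude subsquare q = 16; −1 → 15 = p.

AM97kp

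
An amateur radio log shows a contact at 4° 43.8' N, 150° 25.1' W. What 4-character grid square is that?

BJ44

Add 180° to longitude and 90° to latitude: 29.58, 94.73.
Field: lon ⌊29.58/20⌋ = 1 → B; lat ⌊94.73/10⌋ = 9 → J.
Square: lon ⌊9.58/2⌋ = 4; lat ⌊4.73/1⌋ = 4.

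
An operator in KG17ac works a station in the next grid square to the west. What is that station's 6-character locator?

KG07xc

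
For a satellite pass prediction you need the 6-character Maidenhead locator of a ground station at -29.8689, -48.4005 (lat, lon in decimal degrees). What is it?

Add 180° to longitude and 90° to latitude: 131.5995, 60.1311.
Field: lon ⌊131.5995/20⌋ = 6 → G; lat ⌊60.1311/10⌋ = 6 → G.
Square: lon ⌊11.5995/2⌋ = 5; lat ⌊0.1311/1⌋ = 0.
Subsquare: lon ⌊1.5995/0.0833333⌋ = 19 → t; lat ⌊0.1311/0.0416667⌋ = 3 → d.

GG50td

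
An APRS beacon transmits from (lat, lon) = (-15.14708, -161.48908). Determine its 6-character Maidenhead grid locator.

AH94gu

Offset from 180°W / 90°S: lon 18.5109°, lat 74.8529°.
Field: 18.5109/20 → 0 → A, 74.8529/10 → 7 → H; chars AH.
Square: 18.5109/2 → 9, 4.8529/1 → 4; chars 94.
Subsquare: 0.5109/0.0833333 → 6 → g, 0.8529/0.0416667 → 20 → u; chars gu.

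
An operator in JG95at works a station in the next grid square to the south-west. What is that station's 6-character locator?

JG85xs

Longitude subsquare a = 0; −1 → -1, wraps to 23 = x, carry into square.
Longitude square 9; −1 → 8.
Latitude subsquare t = 19; −1 → 18 = s.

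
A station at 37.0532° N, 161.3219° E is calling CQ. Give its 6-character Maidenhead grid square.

Add 180° to longitude and 90° to latitude: 341.3219, 127.0532.
Field: lon ⌊341.3219/20⌋ = 17 → R; lat ⌊127.0532/10⌋ = 12 → M.
Square: lon ⌊1.3219/2⌋ = 0; lat ⌊7.0532/1⌋ = 7.
Subsquare: lon ⌊1.3219/0.0833333⌋ = 15 → p; lat ⌊0.0532/0.0416667⌋ = 1 → b.

RM07pb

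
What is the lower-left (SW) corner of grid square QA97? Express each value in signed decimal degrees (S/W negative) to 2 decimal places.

-83.00, 158.00

Field Q=16, A=0: +16·20° lon, +0·10° lat → SW at lon 140°, lat -90°.
Square 9, 7: +9·2° lon, +7·1° lat → SW at lon 158°, lat -83°.
latitude -83.00, longitude 158.00.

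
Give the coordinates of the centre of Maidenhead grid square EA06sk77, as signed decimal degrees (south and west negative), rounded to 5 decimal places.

Field E=4, A=0: +4·20° lon, +0·10° lat → SW at lon -100°, lat -90°.
Square 0, 6: +0·2° lon, +6·1° lat → SW at lon -100°, lat -84°.
Subsquare s=18, k=10: +18·0.0833333° lon, +10·0.0416667° lat → SW at lon -98.5°, lat -83.5833°.
Extended square 7, 7: +7·0.00833333° lon, +7·0.00416667° lat → SW at lon -98.4417°, lat -83.5542°.
Cell spans 0.00833333° lon × 0.00416667° lat. Centre is SW corner plus half of each.
latitude -83.55208, longitude -98.43750.

-83.55208, -98.43750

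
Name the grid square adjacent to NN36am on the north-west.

NN26xn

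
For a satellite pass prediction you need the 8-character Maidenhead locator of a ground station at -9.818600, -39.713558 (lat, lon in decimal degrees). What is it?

HI00de43

Add 180° to longitude and 90° to latitude: 140.28644, 80.18140.
Field: lon ⌊140.28644/20⌋ = 7 → H; lat ⌊80.18140/10⌋ = 8 → I.
Square: lon ⌊0.28644/2⌋ = 0; lat ⌊0.18140/1⌋ = 0.
Subsquare: lon ⌊0.28644/0.0833333⌋ = 3 → d; lat ⌊0.18140/0.0416667⌋ = 4 → e.
Extended square: lon ⌊0.03644/0.00833333⌋ = 4; lat ⌊0.01473/0.00416667⌋ = 3.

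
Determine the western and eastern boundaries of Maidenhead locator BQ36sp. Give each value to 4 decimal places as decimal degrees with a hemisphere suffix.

152.5000° W, 152.4167° W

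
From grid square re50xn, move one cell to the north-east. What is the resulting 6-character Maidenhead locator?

Longitude subsquare x = 23; +1 → 24, wraps to 0 = a, carry into square.
Longitude square 5; +1 → 6.
Latitude subsquare n = 13; +1 → 14 = o.

RE60ao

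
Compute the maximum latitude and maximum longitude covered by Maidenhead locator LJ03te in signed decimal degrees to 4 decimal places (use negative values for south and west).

Field L=11, J=9: +11·20° lon, +9·10° lat → SW at lon 40°, lat 0°.
Square 0, 3: +0·2° lon, +3·1° lat → SW at lon 40°, lat 3°.
Subsquare t=19, e=4: +19·0.0833333° lon, +4·0.0416667° lat → SW at lon 41.5833°, lat 3.16667°.
Cell spans 0.0833333° lon × 0.0416667° lat. NE corner is SW corner plus one full cell.
latitude 3.2083, longitude 41.6667.

3.2083, 41.6667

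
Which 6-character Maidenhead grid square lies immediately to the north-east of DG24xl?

DG34am

Longitude subsquare x = 23; +1 → 24, wraps to 0 = a, carry into square.
Longitude square 2; +1 → 3.
Latitude subsquare l = 11; +1 → 12 = m.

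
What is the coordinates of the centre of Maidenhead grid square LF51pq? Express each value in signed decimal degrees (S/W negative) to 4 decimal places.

-38.3125, 51.2917

Field L=11, F=5: +11·20° lon, +5·10° lat → SW at lon 40°, lat -40°.
Square 5, 1: +5·2° lon, +1·1° lat → SW at lon 50°, lat -39°.
Subsquare p=15, q=16: +15·0.0833333° lon, +16·0.0416667° lat → SW at lon 51.25°, lat -38.3333°.
Cell spans 0.0833333° lon × 0.0416667° lat. Centre is SW corner plus half of each.
latitude -38.3125, longitude 51.2917.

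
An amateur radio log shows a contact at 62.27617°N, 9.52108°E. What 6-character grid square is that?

JP42sg

Add 180° to longitude and 90° to latitude: 189.5211, 152.2762.
Field: lon ⌊189.5211/20⌋ = 9 → J; lat ⌊152.2762/10⌋ = 15 → P.
Square: lon ⌊9.5211/2⌋ = 4; lat ⌊2.2762/1⌋ = 2.
Subsquare: lon ⌊1.5211/0.0833333⌋ = 18 → s; lat ⌊0.2762/0.0416667⌋ = 6 → g.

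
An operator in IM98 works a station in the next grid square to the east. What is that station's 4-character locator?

JM08

Longitude square 9; +1 → 10, wraps to 0, carry into field.
Longitude field I = 8; +1 → 9 = J.
The latitude characters are unchanged.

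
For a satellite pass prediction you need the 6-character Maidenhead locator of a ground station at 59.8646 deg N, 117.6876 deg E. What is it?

Offset from 180°W / 90°S: lon 297.6876°, lat 149.8646°.
Field: 297.6876/20 → 14 → O, 149.8646/10 → 14 → O; chars OO.
Square: 17.6876/2 → 8, 9.8646/1 → 9; chars 89.
Subsquare: 1.6876/0.0833333 → 20 → u, 0.8646/0.0416667 → 20 → u; chars uu.

OO89uu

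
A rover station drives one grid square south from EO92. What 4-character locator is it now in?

EO91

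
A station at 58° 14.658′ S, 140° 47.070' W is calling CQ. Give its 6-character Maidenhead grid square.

Add 180° to longitude and 90° to latitude: 39.2155, 31.7557.
Field (20°×10°, letters A–R): lon ⌊39.2155/20⌋ = 1 → B; lat ⌊31.7557/10⌋ = 3 → D.
Square (2°×1°, digits 0–9): lon ⌊19.2155/2⌋ = 9; lat ⌊1.7557/1⌋ = 1.
Subsquare (5′×2.5′, letters a–x): lon ⌊1.2155/0.0833333⌋ = 14 → o; lat ⌊0.7557/0.0416667⌋ = 18 → s.

BD91os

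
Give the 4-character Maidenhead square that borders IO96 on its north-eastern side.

Longitude square 9; +1 → 10, wraps to 0, carry into field.
Longitude field I = 8; +1 → 9 = J.
Latitude square 6; +1 → 7.

JO07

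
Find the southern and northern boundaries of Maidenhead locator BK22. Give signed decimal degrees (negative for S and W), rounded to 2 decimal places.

12.00, 13.00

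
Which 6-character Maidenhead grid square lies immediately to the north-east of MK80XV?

MK90aw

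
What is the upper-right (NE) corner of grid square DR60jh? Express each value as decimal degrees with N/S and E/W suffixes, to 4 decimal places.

Field D=3, R=17: +3·20° lon, +17·10° lat → SW at lon -120°, lat 80°.
Square 6, 0: +6·2° lon, +0·1° lat → SW at lon -108°, lat 80°.
Subsquare j=9, h=7: +9·0.0833333° lon, +7·0.0416667° lat → SW at lon -107.25°, lat 80.2917°.
Cell spans 0.0833333° lon × 0.0416667° lat. NE corner is SW corner plus one full cell.
latitude 80.3333° N, longitude 107.1667° W.

80.3333° N, 107.1667° W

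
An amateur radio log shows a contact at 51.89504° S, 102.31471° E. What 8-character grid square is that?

Add 180° to longitude and 90° to latitude: 282.31471, 38.10496.
Field: lon ⌊282.31471/20⌋ = 14 → O; lat ⌊38.10496/10⌋ = 3 → D.
Square: lon ⌊2.31471/2⌋ = 1; lat ⌊8.10496/1⌋ = 8.
Subsquare: lon ⌊0.31471/0.0833333⌋ = 3 → d; lat ⌊0.10496/0.0416667⌋ = 2 → c.
Extended square: lon ⌊0.06471/0.00833333⌋ = 7; lat ⌊0.02163/0.00416667⌋ = 5.

OD18dc75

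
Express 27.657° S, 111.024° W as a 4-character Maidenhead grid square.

DG42

Add 180° to longitude and 90° to latitude: 68.98, 62.34.
Field: 68.98/20 → 3 → D, 62.34/10 → 6 → G; chars DG.
Square: 8.98/2 → 4, 2.34/1 → 2; chars 42.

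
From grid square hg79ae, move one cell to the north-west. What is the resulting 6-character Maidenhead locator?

Longitude subsquare a = 0; −1 → -1, wraps to 23 = x, carry into square.
Longitude square 7; −1 → 6.
Latitude subsquare e = 4; +1 → 5 = f.

HG69xf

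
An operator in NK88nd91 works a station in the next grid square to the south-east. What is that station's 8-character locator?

NK88od00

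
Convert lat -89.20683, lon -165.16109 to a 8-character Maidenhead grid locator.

Offset from 180°W / 90°S: lon 14.83891°, lat 0.79317°.
Field: 14.83891/20 → 0 → A, 0.79317/10 → 0 → A; chars AA.
Square: 14.83891/2 → 7, 0.79317/1 → 0; chars 70.
Subsquare: 0.83891/0.0833333 → 10 → k, 0.79317/0.0416667 → 19 → t; chars kt.
Extended square: 0.00558/0.00833333 → 0, 0.00150/0.00416667 → 0; chars 00.

AA70kt00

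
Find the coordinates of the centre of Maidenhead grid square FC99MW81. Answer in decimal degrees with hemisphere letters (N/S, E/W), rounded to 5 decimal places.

60.07708° S, 60.92917° W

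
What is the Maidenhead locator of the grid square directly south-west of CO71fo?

Longitude subsquare f = 5; −1 → 4 = e.
Latitude subsquare o = 14; −1 → 13 = n.

CO71en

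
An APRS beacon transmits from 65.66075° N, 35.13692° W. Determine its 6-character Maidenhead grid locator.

Offset from 180°W / 90°S: lon 144.8631°, lat 155.6608°.
Field: 144.8631/20 → 7 → H, 155.6608/10 → 15 → P; chars HP.
Square: 4.8631/2 → 2, 5.6608/1 → 5; chars 25.
Subsquare: 0.8631/0.0833333 → 10 → k, 0.6608/0.0416667 → 15 → p; chars kp.

HP25kp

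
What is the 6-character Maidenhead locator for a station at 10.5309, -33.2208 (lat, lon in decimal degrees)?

Shift to the Maidenhead origin (180°W, 90°S): lon 146.7792, lat 100.5309.
Field: 146.7792/20 → 7 → H, 100.5309/10 → 10 → K; chars HK.
Square: 6.7792/2 → 3, 0.5309/1 → 0; chars 30.
Subsquare: 0.7792/0.0833333 → 9 → j, 0.5309/0.0416667 → 12 → m; chars jm.

HK30jm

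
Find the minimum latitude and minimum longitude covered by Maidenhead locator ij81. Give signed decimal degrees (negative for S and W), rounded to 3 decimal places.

Field I=8, J=9: +8·20° lon, +9·10° lat → SW at lon -20°, lat 0°.
Square 8, 1: +8·2° lon, +1·1° lat → SW at lon -4°, lat 1°.
latitude 1.000, longitude -4.000.

1.000, -4.000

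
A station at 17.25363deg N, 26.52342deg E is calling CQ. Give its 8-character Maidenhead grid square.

KK37gg20

Shift to the Maidenhead origin (180°W, 90°S): lon 206.52342, lat 107.25363.
Field: 206.52342/20 → 10 → K, 107.25363/10 → 10 → K; chars KK.
Square: 6.52342/2 → 3, 7.25363/1 → 7; chars 37.
Subsquare: 0.52342/0.0833333 → 6 → g, 0.25363/0.0416667 → 6 → g; chars gg.
Extended square: 0.02342/0.00833333 → 2, 0.00363/0.00416667 → 0; chars 20.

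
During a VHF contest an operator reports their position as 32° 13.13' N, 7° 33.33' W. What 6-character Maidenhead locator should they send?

Offset from 180°W / 90°S: lon 172.4445°, lat 122.2188°.
Field: lon ⌊172.4445/20⌋ = 8 → I; lat ⌊122.2188/10⌋ = 12 → M.
Square: lon ⌊12.4445/2⌋ = 6; lat ⌊2.2188/1⌋ = 2.
Subsquare: lon ⌊0.4445/0.0833333⌋ = 5 → f; lat ⌊0.2188/0.0416667⌋ = 5 → f.

IM62ff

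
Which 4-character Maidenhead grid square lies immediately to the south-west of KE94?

Longitude square 9; −1 → 8.
Latitude square 4; −1 → 3.

KE83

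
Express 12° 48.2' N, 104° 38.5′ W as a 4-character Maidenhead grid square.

DK72

Offset from 180°W / 90°S: lon 75.36°, lat 102.80°.
Field (20°×10°, letters A–R): lon ⌊75.36/20⌋ = 3 → D; lat ⌊102.80/10⌋ = 10 → K.
Square (2°×1°, digits 0–9): lon ⌊15.36/2⌋ = 7; lat ⌊2.80/1⌋ = 2.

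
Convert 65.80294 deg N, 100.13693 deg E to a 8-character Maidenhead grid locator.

Offset from 180°W / 90°S: lon 280.13693°, lat 155.80294°.
Field (20°×10°, letters A–R): 280.13693/20 → 14 → O, 155.80294/10 → 15 → P; chars OP.
Square (2°×1°, digits 0–9): 0.13693/2 → 0, 5.80294/1 → 5; chars 05.
Subsquare (5′×2.5′, letters a–x): 0.13693/0.0833333 → 1 → b, 0.80294/0.0416667 → 19 → t; chars bt.
Extended square (30″×15″, digits 0–9): 0.05360/0.00833333 → 6, 0.01127/0.00416667 → 2; chars 62.

OP05bt62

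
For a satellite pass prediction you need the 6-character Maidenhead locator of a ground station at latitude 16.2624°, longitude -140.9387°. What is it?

BK96mg

Shift to the Maidenhead origin (180°W, 90°S): lon 39.0613, lat 106.2624.
Field (20°×10°, letters A–R): lon ⌊39.0613/20⌋ = 1 → B; lat ⌊106.2624/10⌋ = 10 → K.
Square (2°×1°, digits 0–9): lon ⌊19.0613/2⌋ = 9; lat ⌊6.2624/1⌋ = 6.
Subsquare (5′×2.5′, letters a–x): lon ⌊1.0613/0.0833333⌋ = 12 → m; lat ⌊0.2624/0.0416667⌋ = 6 → g.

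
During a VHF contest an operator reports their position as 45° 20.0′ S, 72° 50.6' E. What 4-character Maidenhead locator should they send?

Shift to the Maidenhead origin (180°W, 90°S): lon 252.84, lat 44.67.
Field: 252.84/20 → 12 → M, 44.67/10 → 4 → E; chars ME.
Square: 12.84/2 → 6, 4.67/1 → 4; chars 64.

ME64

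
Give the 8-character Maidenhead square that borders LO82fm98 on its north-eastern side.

LO82gm09

Longitude extended square 9; +1 → 10, wraps to 0, carry into subsquare.
Longitude subsquare f = 5; +1 → 6 = g.
Latitude extended square 8; +1 → 9.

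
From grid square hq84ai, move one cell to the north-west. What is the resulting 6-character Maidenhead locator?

HQ74xj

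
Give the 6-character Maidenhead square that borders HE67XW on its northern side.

HE67xx

Latitude subsquare w = 22; +1 → 23 = x.
The longitude characters are unchanged.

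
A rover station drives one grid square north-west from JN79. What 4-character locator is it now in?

Longitude square 7; −1 → 6.
Latitude square 9; +1 → 10, wraps to 0, carry into field.
Latitude field N = 13; +1 → 14 = O.

JO60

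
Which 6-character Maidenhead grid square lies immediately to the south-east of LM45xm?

LM55al

Longitude subsquare x = 23; +1 → 24, wraps to 0 = a, carry into square.
Longitude square 4; +1 → 5.
Latitude subsquare m = 12; −1 → 11 = l.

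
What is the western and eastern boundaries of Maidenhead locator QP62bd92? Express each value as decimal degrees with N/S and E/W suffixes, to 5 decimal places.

152.15833° E, 152.16667° E

Field Q=16, P=15: +16·20° lon, +15·10° lat → SW at lon 140°, lat 60°.
Square 6, 2: +6·2° lon, +2·1° lat → SW at lon 152°, lat 62°.
Subsquare b=1, d=3: +1·0.0833333° lon, +3·0.0416667° lat → SW at lon 152.083°, lat 62.125°.
Extended square 9, 2: +9·0.00833333° lon, +2·0.00416667° lat → SW at lon 152.158°, lat 62.1333°.
Cell spans 0.00833333° lon × 0.00416667° lat.
west 152.15833° E, east 152.16667° E.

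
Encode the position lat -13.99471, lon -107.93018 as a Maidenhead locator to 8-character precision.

DH66aa81

Shift to the Maidenhead origin (180°W, 90°S): lon 72.06982, lat 76.00529.
Field (20°×10°, letters A–R): 72.06982/20 → 3 → D, 76.00529/10 → 7 → H; chars DH.
Square (2°×1°, digits 0–9): 12.06982/2 → 6, 6.00529/1 → 6; chars 66.
Subsquare (5′×2.5′, letters a–x): 0.06982/0.0833333 → 0 → a, 0.00529/0.0416667 → 0 → a; chars aa.
Extended square (30″×15″, digits 0–9): 0.06982/0.00833333 → 8, 0.00529/0.00416667 → 1; chars 81.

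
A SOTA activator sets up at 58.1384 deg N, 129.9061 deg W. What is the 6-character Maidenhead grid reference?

Shift to the Maidenhead origin (180°W, 90°S): lon 50.0939, lat 148.1384.
Field: 50.0939/20 → 2 → C, 148.1384/10 → 14 → O; chars CO.
Square: 10.0939/2 → 5, 8.1384/1 → 8; chars 58.
Subsquare: 0.0939/0.0833333 → 1 → b, 0.1384/0.0416667 → 3 → d; chars bd.

CO58bd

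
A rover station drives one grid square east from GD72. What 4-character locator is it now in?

Longitude square 7; +1 → 8.
The latitude characters are unchanged.

GD82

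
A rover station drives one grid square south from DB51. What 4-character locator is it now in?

DB50

Latitude square 1; −1 → 0.
The longitude characters are unchanged.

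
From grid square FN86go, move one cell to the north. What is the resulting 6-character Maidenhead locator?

FN86gp

Latitude subsquare o = 14; +1 → 15 = p.
The longitude characters are unchanged.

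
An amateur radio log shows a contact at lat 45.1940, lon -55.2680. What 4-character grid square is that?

GN25

Add 180° to longitude and 90° to latitude: 124.73, 135.19.
Field (20°×10°, letters A–R): lon ⌊124.73/20⌋ = 6 → G; lat ⌊135.19/10⌋ = 13 → N.
Square (2°×1°, digits 0–9): lon ⌊4.73/2⌋ = 2; lat ⌊5.19/1⌋ = 5.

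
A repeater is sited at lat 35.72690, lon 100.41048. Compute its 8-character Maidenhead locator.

Offset from 180°W / 90°S: lon 280.41048°, lat 125.72690°.
Field: lon ⌊280.41048/20⌋ = 14 → O; lat ⌊125.72690/10⌋ = 12 → M.
Square: lon ⌊0.41048/2⌋ = 0; lat ⌊5.72690/1⌋ = 5.
Subsquare: lon ⌊0.41048/0.0833333⌋ = 4 → e; lat ⌊0.72690/0.0416667⌋ = 17 → r.
Extended square: lon ⌊0.07715/0.00833333⌋ = 9; lat ⌊0.01857/0.00416667⌋ = 4.

OM05er94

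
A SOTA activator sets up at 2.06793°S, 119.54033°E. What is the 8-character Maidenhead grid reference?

OI97sw43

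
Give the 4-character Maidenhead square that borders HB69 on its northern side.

HC60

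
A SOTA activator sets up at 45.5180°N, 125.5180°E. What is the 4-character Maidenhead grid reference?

Add 180° to longitude and 90° to latitude: 305.52, 135.52.
Field: 305.52/20 → 15 → P, 135.52/10 → 13 → N; chars PN.
Square: 5.52/2 → 2, 5.52/1 → 5; chars 25.

PN25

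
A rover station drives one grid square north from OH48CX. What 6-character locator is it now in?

OH49ca

Latitude subsquare x = 23; +1 → 24, wraps to 0 = a, carry into square.
Latitude square 8; +1 → 9.
The longitude characters are unchanged.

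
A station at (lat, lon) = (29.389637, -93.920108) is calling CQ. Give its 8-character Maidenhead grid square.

EL39aj93

Shift to the Maidenhead origin (180°W, 90°S): lon 86.07989, lat 119.38964.
Field: lon ⌊86.07989/20⌋ = 4 → E; lat ⌊119.38964/10⌋ = 11 → L.
Square: lon ⌊6.07989/2⌋ = 3; lat ⌊9.38964/1⌋ = 9.
Subsquare: lon ⌊0.07989/0.0833333⌋ = 0 → a; lat ⌊0.38964/0.0416667⌋ = 9 → j.
Extended square: lon ⌊0.07989/0.00833333⌋ = 9; lat ⌊0.01464/0.00416667⌋ = 3.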